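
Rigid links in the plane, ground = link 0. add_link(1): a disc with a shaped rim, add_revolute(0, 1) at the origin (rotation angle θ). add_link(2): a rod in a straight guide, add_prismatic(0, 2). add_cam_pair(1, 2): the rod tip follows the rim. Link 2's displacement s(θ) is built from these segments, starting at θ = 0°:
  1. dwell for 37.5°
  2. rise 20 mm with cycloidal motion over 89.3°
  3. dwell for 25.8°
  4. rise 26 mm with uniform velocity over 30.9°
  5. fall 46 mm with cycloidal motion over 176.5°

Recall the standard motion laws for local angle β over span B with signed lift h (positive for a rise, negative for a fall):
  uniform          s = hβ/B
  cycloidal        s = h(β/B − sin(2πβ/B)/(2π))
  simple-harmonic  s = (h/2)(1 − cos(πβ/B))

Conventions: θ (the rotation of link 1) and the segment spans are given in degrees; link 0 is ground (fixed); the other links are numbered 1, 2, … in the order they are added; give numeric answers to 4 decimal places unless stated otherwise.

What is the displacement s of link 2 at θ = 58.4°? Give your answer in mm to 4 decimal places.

segment 1 (0° to 37.5°, dwell): s unchanged at 0.0000
θ = 58.4° falls in segment 2 (37.5° to 126.8°, cycloidal, h = 20): β = 58.4 − 37.5 = 20.9°, B = 89.3°; Δs = 20·(0.2340 − sin(2π·0.2340)/(2π)) = 1.5137; s = 0.0000 + 1.5137 = 1.5137

1.5137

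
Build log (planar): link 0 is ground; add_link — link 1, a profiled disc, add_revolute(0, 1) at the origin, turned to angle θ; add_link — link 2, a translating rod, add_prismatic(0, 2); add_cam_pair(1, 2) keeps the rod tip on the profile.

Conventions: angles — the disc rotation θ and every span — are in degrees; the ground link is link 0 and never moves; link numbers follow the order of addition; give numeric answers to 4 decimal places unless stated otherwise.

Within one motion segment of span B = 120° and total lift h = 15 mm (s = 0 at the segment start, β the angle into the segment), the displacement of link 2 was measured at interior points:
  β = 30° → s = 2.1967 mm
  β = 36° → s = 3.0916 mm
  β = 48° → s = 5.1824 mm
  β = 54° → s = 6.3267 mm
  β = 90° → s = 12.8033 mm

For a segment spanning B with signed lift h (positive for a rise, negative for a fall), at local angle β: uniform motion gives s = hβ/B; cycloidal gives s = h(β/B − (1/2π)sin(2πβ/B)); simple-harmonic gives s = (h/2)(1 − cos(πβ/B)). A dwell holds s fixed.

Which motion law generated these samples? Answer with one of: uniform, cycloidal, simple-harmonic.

candidates at β/B = r: uniform s = h·r (linear in β); cycloidal s = h·(r − sin(2πr)/(2π)); simple-harmonic s = (h/2)(1 − cos(πr))
β=30°: printed 2.1967 | uniform 3.7500, cycloidal 1.3627, simple-harmonic 2.1967
β=36°: printed 3.0916 | uniform 4.5000, cycloidal 2.2295, simple-harmonic 3.0916
β=48°: printed 5.1824 | uniform 6.0000, cycloidal 4.5968, simple-harmonic 5.1824
β=54°: printed 6.3267 | uniform 6.7500, cycloidal 6.0123, simple-harmonic 6.3267
β=90°: printed 12.8033 | uniform 11.2500, cycloidal 13.6373, simple-harmonic 12.8033
only one law matches every sample → simple-harmonic

simple-harmonic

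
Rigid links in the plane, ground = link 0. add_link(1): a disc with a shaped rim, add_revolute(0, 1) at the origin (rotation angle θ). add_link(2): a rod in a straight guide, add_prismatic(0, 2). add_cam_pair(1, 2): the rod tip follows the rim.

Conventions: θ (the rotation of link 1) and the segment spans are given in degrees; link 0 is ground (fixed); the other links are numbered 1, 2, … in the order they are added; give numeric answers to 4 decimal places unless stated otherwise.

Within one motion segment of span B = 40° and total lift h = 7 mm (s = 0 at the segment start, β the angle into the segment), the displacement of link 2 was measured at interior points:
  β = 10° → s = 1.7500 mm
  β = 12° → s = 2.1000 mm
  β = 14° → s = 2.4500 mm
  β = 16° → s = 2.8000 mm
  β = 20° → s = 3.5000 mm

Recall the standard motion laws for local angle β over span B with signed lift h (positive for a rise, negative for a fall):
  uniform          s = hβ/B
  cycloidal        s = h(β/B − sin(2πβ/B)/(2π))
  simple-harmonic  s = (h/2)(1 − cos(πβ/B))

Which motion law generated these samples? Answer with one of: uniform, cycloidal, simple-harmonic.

candidates at β/B = r: uniform s = h·r (linear in β); cycloidal s = h·(r − sin(2πr)/(2π)); simple-harmonic s = (h/2)(1 − cos(πr))
β=10°: printed 1.7500 | uniform 1.7500, cycloidal 0.6359, simple-harmonic 1.0251
β=12°: printed 2.1000 | uniform 2.1000, cycloidal 1.0404, simple-harmonic 1.4428
β=14°: printed 2.4500 | uniform 2.4500, cycloidal 1.5487, simple-harmonic 1.9110
β=16°: printed 2.8000 | uniform 2.8000, cycloidal 2.1452, simple-harmonic 2.4184
β=20°: printed 3.5000 | uniform 3.5000, cycloidal 3.5000, simple-harmonic 3.5000
only one law matches every sample → uniform

uniform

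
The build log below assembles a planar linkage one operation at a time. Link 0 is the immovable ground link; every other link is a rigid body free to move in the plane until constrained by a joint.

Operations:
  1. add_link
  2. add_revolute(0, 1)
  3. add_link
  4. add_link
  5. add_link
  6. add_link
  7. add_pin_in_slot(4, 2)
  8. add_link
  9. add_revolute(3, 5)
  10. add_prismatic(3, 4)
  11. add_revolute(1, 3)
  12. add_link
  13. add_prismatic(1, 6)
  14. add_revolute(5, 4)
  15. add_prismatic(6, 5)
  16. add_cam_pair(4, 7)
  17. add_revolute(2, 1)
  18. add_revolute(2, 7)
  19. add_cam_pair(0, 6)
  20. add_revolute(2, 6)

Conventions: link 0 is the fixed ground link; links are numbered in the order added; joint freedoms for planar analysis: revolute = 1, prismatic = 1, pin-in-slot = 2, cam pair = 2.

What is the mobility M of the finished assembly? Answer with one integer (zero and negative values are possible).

link 0 = ground. State L|J1|J2 = 1|0|0
+link1  2|0|0
R(0,1) f=1→J1  2|1|0
+link2  3|1|0
+link3  4|1|0
+link4  5|1|0
+link5  6|1|0
PS(4,2) f=2→J2  6|1|1
+link6  7|1|1
R(3,5) f=1→J1  7|2|1
P(3,4) f=1→J1  7|3|1
R(1,3) f=1→J1  7|4|1
+link7  8|4|1
P(1,6) f=1→J1  8|5|1
R(5,4) f=1→J1  8|6|1
P(6,5) f=1→J1  8|7|1
C(4,7) f=2→J2  8|7|2
R(2,1) f=1→J1  8|8|2
R(2,7) f=1→J1  8|9|2
C(0,6) f=2→J2  8|9|3
R(2,6) f=1→J1  8|10|3
M = 3(8−1)−2·10−3 = 21−20−3 = -2

M = -2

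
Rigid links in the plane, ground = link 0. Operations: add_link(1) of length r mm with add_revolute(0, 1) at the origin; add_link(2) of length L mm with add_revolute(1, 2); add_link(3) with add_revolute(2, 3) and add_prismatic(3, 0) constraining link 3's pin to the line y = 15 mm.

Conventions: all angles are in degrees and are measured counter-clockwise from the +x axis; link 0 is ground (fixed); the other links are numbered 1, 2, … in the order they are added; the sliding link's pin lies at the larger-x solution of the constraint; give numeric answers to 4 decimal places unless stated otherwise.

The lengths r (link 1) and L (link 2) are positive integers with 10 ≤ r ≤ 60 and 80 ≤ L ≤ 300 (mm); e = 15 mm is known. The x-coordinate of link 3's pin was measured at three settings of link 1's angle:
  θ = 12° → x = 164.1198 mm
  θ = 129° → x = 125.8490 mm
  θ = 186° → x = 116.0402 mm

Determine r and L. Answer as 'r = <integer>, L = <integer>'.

constraint per measurement: (x − r cos θ)² + (r sin θ − e)² = L²
subtracting the θ₁ and θ₂ equations cancels the r² and L² terms:
r = (x₁² − x₂²) / (2[(x₁cos θ₁ + e sin θ₁) − (x₂cos θ₂ + e sin θ₂)]) = 24.0000 → r = 24
L² = (x₁ − r cos θ₁)² + (r sin θ₁ − e)² = 19881.0097 → L = 141.0000 → L = 141
check at θ₃=186°: x = 116.0402 (printed 116.0402) ✓

r = 24, L = 141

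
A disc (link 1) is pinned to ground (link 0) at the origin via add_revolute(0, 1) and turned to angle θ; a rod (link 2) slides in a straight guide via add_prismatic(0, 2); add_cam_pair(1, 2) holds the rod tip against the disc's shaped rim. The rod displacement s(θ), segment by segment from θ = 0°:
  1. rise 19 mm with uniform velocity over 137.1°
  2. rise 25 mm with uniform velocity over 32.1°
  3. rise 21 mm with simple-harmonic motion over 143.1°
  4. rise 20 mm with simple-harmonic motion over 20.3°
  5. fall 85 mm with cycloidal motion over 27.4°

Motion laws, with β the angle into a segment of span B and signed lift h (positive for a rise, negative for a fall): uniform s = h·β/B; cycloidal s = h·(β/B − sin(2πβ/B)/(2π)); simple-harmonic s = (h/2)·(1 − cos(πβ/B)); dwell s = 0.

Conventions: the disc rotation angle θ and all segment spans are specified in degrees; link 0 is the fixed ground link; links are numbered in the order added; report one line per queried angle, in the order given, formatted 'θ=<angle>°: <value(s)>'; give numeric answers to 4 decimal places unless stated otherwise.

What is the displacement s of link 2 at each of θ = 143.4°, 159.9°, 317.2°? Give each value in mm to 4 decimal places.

segment 1 (0° to 137.1°, uniform, h = 19) is passed completely: s = 0.0000 + (19) = 19.0000
θ = 143.4° falls in segment 2 (137.1° to 169.2°, uniform, h = 25): β = 143.4 − 137.1 = 6.3°, B = 32.1°; Δs = 25·6.3/32.1 = 4.9065; s = 19.0000 + 4.9065 = 23.9065
θ = 159.9° falls in segment 2 (137.1° to 169.2°, uniform, h = 25): β = 159.9 − 137.1 = 22.8°, B = 32.1°; Δs = 25·22.8/32.1 = 17.7570; s = 19.0000 + 17.7570 = 36.7570
segment 2 (137.1° to 169.2°, uniform, h = 25) is passed completely: s = 19.0000 + (25) = 44.0000
segment 3 (169.2° to 312.3°, simple-harmonic, h = 21) is passed completely: s = 44.0000 + (21) = 65.0000
θ = 317.2° falls in segment 4 (312.3° to 332.6°, simple-harmonic, h = 20): β = 317.2 − 312.3 = 4.9°, B = 20.3°; Δs = 20/2·(1 − cos(π·0.2414)) = 2.7400; s = 65.0000 + 2.7400 = 67.7400

θ=143.4°: 23.9065
θ=159.9°: 36.7570
θ=317.2°: 67.7400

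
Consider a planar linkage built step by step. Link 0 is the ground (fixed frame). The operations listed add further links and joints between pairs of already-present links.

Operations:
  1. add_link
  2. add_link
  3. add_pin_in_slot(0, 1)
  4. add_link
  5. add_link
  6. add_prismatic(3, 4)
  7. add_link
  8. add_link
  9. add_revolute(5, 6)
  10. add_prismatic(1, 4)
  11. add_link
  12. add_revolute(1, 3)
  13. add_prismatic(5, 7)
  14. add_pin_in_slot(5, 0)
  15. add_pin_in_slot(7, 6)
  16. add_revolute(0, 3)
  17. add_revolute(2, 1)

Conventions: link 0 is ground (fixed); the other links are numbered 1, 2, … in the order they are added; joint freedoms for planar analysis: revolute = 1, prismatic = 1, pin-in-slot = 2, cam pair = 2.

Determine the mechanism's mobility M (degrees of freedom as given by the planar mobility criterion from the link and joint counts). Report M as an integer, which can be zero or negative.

L=1 J1=0 J2=0
add link → L=2 J1=0 J2=0
add link → L=3 J1=0 J2=0
PS@0,1 dof=2 J2 → L=3 J1=0 J2=1
add link → L=4 J1=0 J2=1
add link → L=5 J1=0 J2=1
P@3,4 dof=1 J1 → L=5 J1=1 J2=1
add link → L=6 J1=1 J2=1
add link → L=7 J1=1 J2=1
R@5,6 dof=1 J1 → L=7 J1=2 J2=1
P@1,4 dof=1 J1 → L=7 J1=3 J2=1
add link → L=8 J1=3 J2=1
R@1,3 dof=1 J1 → L=8 J1=4 J2=1
P@5,7 dof=1 J1 → L=8 J1=5 J2=1
PS@5,0 dof=2 J2 → L=8 J1=5 J2=2
PS@7,6 dof=2 J2 → L=8 J1=5 J2=3
R@0,3 dof=1 J1 → L=8 J1=6 J2=3
R@2,1 dof=1 J1 → L=8 J1=7 J2=3
M=3(L−1)−2J1−J2=3·7−2·7−3=4

M = 4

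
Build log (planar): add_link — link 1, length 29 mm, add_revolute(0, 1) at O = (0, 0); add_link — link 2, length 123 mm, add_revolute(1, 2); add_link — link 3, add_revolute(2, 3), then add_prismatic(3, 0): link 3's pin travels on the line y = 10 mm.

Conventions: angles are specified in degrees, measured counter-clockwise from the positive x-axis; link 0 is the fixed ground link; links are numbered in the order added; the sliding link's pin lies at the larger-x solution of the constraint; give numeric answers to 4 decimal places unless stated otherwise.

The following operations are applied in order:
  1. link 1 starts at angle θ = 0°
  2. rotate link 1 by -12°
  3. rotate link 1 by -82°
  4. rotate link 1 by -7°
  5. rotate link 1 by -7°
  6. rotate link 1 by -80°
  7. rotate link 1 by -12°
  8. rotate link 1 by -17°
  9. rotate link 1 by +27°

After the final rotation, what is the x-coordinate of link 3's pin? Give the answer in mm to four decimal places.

geometry: r = 29 mm, L = 123 mm, e = 10 mm; θ starts at 0°
rotate link 1 by -12°: θ ← 0° -12° = -12°
rotate link 1 by -82°: θ ← -12° -82° = -94°
rotate link 1 by -7°: θ ← -94° -7° = -101°
rotate link 1 by -7°: θ ← -101° -7° = -108°
rotate link 1 by -80°: θ ← -108° -80° = -188°
rotate link 1 by -12°: θ ← -188° -12° = -200°
rotate link 1 by -17°: θ ← -200° -17° = -217°
rotate link 1 by +27°: θ ← -217° +27° = -190°
crank pin P = (r cos θ, r sin θ) = (-28.559425, 5.035797)
h = r sin θ − e = 5.035797 − 10 = -4.964203
x = r cos θ + √(L² − h²) = -28.559425 + 122.899783 = 94.340358

94.3404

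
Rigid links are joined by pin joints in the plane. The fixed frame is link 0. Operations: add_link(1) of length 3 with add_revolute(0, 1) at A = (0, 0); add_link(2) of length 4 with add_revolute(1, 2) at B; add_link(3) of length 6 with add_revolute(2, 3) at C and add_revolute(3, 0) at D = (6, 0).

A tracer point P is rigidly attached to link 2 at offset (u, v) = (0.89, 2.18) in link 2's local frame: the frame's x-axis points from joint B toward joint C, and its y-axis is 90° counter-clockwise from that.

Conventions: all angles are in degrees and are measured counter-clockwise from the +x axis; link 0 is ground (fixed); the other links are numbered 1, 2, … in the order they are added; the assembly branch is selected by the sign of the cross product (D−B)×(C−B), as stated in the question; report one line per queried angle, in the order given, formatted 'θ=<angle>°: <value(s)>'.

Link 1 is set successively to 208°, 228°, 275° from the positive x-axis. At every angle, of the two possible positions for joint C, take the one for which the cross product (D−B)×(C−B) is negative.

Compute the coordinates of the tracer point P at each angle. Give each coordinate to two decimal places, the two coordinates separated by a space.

A=(0,0), D=(6.00,0)
θ=208°: B = A + 3.00·(cos208°, sin208°) = (-2.6488, -1.4084)
θ=208°: |BD| = 8.7628
θ=208°: circle(B,4.00) ∩ circle(D,6.00): a=3.2402, h=2.3455
θ=208°:   candidates: C₊=(0.1722,1.4273) cross=20.553; C₋=(0.9262,-3.2026) cross=-20.553
θ=208°:   branch - wants cross < 0 → take C=(0.9262,-3.2026) (cross=-20.553)
θ=208°: ex = (C−B)/|BC| = (0.8938,-0.4485); ey = (0.4485,0.8938)
θ=208°: P = B + 0.89·ex + 2.18·ey = (-0.8756,0.1408)
θ=228°: B = A + 3.00·(cos228°, sin228°) = (-2.0074, -2.2294)
θ=228°: |BD| = 8.3120
θ=228°: circle(B,4.00) ∩ circle(D,6.00): a=2.9529, h=2.6982
θ=228°:   candidates: C₊=(0.1136,1.1619) cross=22.428; C₋=(1.5610,-4.0368) cross=-22.428
θ=228°:   branch - wants cross < 0 → take C=(1.5610,-4.0368) (cross=-22.428)
θ=228°: ex = (C−B)/|BC| = (0.8921,-0.4518); ey = (0.4518,0.8921)
θ=228°: P = B + 0.89·ex + 2.18·ey = (-0.2284,-0.6868)
θ=275°: B = A + 3.00·(cos275°, sin275°) = (0.2615, -2.9886)
θ=275°: |BD| = 6.4701
θ=275°: circle(B,4.00) ∩ circle(D,6.00): a=1.6895, h=3.6257
θ=275°:   candidates: C₊=(0.0852,1.0075) cross=23.459; C₋=(3.4347,-5.4239) cross=-23.459
θ=275°:   branch - wants cross < 0 → take C=(3.4347,-5.4239) (cross=-23.459)
θ=275°: ex = (C−B)/|BC| = (0.7933,-0.6088); ey = (0.6088,0.7933)
θ=275°: P = B + 0.89·ex + 2.18·ey = (2.2948,-1.8011)

θ=208°: -0.88 0.14
θ=228°: -0.23 -0.69
θ=275°: 2.29 -1.80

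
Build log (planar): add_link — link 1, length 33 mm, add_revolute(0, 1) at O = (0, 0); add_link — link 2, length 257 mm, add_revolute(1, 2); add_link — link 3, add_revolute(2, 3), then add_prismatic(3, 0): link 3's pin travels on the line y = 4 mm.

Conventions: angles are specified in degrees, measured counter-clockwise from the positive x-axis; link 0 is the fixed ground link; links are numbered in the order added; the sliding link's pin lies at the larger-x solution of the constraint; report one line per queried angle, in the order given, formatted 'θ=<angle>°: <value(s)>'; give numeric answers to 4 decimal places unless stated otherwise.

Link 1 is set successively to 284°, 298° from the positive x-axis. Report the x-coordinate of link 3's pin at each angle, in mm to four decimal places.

geometry: r = 33 mm, L = 257 mm, e = 4 mm
θ=284°: crank pin P = (r cos θ, r sin θ) = (7.983423, -32.019759)
θ=284°: h = r sin θ − e = -32.019759 − 4 = -36.019759
θ=284°: x = r cos θ + √(L² − h²) = 7.983423 + 254.463312 = 262.446734
θ=298°: crank pin P = (r cos θ, r sin θ) = (15.492562, -29.137271)
θ=298°: h = r sin θ − e = -29.137271 − 4 = -33.137271
θ=298°: x = r cos θ + √(L² − h²) = 15.492562 + 254.854706 = 270.347268

θ=284°: 262.4467
θ=298°: 270.3473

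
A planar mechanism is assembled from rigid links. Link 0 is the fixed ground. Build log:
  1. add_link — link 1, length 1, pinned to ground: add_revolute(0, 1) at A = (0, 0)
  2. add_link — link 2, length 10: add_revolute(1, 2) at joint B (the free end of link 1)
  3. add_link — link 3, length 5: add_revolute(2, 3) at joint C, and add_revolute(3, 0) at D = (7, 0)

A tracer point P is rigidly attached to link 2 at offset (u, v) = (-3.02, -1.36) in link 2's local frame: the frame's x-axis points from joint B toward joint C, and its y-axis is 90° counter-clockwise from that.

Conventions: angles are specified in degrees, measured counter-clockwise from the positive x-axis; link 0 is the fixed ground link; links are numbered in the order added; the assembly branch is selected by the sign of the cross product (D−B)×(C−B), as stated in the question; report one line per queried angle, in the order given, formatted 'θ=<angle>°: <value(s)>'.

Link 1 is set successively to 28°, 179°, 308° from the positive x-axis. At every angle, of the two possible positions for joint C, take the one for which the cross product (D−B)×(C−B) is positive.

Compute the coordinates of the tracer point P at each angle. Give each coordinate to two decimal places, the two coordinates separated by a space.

A=(0,0), D=(7.00,0)
θ=28°: B = A + 1.00·(cos28°, sin28°) = (0.8829, 0.4695)
θ=28°: |BD| = 6.1350
θ=28°: circle(B,10.00) ∩ circle(D,5.00): a=9.1799, h=3.9659
θ=28°:   candidates: C₊=(10.3395,3.7213) cross=24.331; C₋=(9.7325,-4.1873) cross=-24.331
θ=28°:   branch + wants cross > 0 → take C=(10.3395,3.7213) (cross=24.331)
θ=28°: ex = (C−B)/|BC| = (0.9457,0.3252); ey = (-0.3252,0.9457)
θ=28°: P = B + -3.02·ex + -1.36·ey = (-1.5307,-1.7987)
θ=179°: B = A + 1.00·(cos179°, sin179°) = (-0.9998, 0.0175)
θ=179°: |BD| = 7.9999
θ=179°: circle(B,10.00) ∩ circle(D,5.00): a=8.6875, h=4.9525
θ=179°:   candidates: C₊=(7.6984,4.9510) cross=39.619; C₋=(7.6768,-4.9540) cross=-39.619
θ=179°:   branch + wants cross > 0 → take C=(7.6984,4.9510) (cross=39.619)
θ=179°: ex = (C−B)/|BC| = (0.8698,0.4934); ey = (-0.4934,0.8698)
θ=179°: P = B + -3.02·ex + -1.36·ey = (-2.9558,-2.6554)
θ=308°: B = A + 1.00·(cos308°, sin308°) = (0.6157, -0.7880)
θ=308°: |BD| = 6.4328
θ=308°: circle(B,10.00) ∩ circle(D,5.00): a=9.0459, h=4.2628
θ=308°:   candidates: C₊=(9.0712,4.5508) cross=27.422; C₋=(10.1156,-3.9106) cross=-27.422
θ=308°:   branch + wants cross > 0 → take C=(9.0712,4.5508) (cross=27.422)
θ=308°: ex = (C−B)/|BC| = (0.8456,0.5339); ey = (-0.5339,0.8456)
θ=308°: P = B + -3.02·ex + -1.36·ey = (-1.2118,-3.5503)

θ=28°: -1.53 -1.80
θ=179°: -2.96 -2.66
θ=308°: -1.21 -3.55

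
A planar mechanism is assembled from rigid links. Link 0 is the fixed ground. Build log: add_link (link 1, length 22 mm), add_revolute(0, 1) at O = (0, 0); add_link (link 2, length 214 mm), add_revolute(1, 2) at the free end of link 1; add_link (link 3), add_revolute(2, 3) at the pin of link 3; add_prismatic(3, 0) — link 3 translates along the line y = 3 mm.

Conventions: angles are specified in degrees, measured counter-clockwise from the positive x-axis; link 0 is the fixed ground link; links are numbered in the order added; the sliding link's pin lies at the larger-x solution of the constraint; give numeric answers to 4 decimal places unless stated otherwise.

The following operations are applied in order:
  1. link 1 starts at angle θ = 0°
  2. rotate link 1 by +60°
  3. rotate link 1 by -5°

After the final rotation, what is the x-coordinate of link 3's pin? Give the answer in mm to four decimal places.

geometry: r = 22 mm, L = 214 mm, e = 3 mm; θ starts at 0°
rotate link 1 by +60°: θ ← 0° +60° = 60°
rotate link 1 by -5°: θ ← 60° -5° = 55°
crank pin P = (r cos θ, r sin θ) = (12.618682, 18.021345)
h = r sin θ − e = 18.021345 − 3 = 15.021345
x = r cos θ + √(L² − h²) = 12.618682 + 213.472151 = 226.090832

226.0908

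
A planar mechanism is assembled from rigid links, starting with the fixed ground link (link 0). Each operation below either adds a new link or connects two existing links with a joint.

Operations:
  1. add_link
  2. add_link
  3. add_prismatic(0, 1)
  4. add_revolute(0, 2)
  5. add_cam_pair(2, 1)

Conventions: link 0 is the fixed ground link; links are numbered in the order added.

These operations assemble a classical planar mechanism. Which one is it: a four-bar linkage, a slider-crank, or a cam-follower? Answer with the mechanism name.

links: 3 (incl. ground); joints: 1 revolute, 1 prismatic, 1 higher (cam) pair, forming one closed loop
3 links, revolute + prismatic + higher pair in one loop → cam-follower

cam-follower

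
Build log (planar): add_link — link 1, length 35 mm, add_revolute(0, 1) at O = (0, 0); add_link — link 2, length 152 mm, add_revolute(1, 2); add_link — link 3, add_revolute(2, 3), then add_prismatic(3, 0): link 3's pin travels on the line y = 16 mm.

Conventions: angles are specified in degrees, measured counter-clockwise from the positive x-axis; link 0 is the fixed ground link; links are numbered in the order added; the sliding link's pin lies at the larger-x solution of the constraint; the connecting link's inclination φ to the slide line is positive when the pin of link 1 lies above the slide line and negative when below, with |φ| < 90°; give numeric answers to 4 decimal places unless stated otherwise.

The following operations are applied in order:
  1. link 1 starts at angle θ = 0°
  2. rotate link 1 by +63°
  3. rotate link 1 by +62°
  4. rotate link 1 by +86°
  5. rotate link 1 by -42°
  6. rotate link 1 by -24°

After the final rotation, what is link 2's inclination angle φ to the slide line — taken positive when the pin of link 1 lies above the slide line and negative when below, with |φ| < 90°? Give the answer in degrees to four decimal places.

geometry: r = 35 mm, L = 152 mm, e = 16 mm; θ starts at 0°
rotate link 1 by +63°: θ ← 0° +63° = 63°
rotate link 1 by +62°: θ ← 63° +62° = 125°
rotate link 1 by +86°: θ ← 125° +86° = 211°
rotate link 1 by -42°: θ ← 211° -42° = 169°
rotate link 1 by -24°: θ ← 169° -24° = 145°
h = r sin θ − e = 20.075175 − 16 = 4.075175
sin φ = h / L = 4.075175 / 152 = 0.02681036
φ = arcsin(0.02681036) = 1.536305°

1.5363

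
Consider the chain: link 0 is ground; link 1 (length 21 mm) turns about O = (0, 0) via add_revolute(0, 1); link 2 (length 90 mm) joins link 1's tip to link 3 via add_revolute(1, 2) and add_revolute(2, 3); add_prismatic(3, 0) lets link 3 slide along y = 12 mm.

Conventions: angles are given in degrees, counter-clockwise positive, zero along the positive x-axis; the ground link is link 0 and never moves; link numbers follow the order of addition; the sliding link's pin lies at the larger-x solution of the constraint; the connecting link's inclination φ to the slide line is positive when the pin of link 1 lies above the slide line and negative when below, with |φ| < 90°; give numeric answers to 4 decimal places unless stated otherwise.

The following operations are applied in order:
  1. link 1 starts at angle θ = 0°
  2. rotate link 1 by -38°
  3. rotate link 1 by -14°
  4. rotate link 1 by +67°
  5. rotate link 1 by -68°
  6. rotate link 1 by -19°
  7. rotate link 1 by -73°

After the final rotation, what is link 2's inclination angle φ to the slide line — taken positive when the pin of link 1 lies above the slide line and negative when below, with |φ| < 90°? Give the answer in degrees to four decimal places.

geometry: r = 21 mm, L = 90 mm, e = 12 mm; θ starts at 0°
rotate link 1 by -38°: θ ← 0° -38° = -38°
rotate link 1 by -14°: θ ← -38° -14° = -52°
rotate link 1 by +67°: θ ← -52° +67° = 15°
rotate link 1 by -68°: θ ← 15° -68° = -53°
rotate link 1 by -19°: θ ← -53° -19° = -72°
rotate link 1 by -73°: θ ← -72° -73° = -145°
h = r sin θ − e = -12.045105 − 12 = -24.045105
sin φ = h / L = -24.045105 / 90 = -0.26716784
φ = arcsin(-0.26716784) = -15.495806°

-15.4958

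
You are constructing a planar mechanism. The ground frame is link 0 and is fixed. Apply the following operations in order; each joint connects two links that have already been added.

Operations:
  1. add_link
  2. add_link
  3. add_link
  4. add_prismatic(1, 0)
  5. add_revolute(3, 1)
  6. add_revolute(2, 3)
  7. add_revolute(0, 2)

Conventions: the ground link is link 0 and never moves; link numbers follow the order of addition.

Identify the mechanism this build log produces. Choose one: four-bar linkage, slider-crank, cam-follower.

links: 4 (incl. ground); joints: 3 revolute, 1 prismatic, 0 higher (cam) pair, forming one closed loop
4 links, 3 revolutes + 1 prismatic in one loop → slider-crank

slider-crank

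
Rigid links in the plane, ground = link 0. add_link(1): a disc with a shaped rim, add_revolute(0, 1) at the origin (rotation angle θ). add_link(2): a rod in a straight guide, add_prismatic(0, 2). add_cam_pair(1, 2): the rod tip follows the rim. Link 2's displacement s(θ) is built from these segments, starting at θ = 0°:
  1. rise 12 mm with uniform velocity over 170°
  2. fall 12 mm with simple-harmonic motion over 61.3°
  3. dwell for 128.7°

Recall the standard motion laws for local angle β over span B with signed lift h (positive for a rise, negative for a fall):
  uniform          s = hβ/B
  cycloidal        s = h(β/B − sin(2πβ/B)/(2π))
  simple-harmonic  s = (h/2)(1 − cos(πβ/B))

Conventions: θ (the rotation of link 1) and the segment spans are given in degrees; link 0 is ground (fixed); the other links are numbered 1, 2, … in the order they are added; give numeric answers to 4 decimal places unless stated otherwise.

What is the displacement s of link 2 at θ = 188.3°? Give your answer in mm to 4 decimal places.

segment 1 (0° to 170°, uniform, h = 12) is passed completely: s = 0.0000 + (12) = 12.0000
θ = 188.3° falls in segment 2 (170° to 231.3°, simple-harmonic, h = -12): β = 188.3 − 170 = 18.3°, B = 61.3°; Δs = -12/2·(1 − cos(π·0.2985)) = -2.4509; s = 12.0000 − 2.4509 = 9.5491

9.5491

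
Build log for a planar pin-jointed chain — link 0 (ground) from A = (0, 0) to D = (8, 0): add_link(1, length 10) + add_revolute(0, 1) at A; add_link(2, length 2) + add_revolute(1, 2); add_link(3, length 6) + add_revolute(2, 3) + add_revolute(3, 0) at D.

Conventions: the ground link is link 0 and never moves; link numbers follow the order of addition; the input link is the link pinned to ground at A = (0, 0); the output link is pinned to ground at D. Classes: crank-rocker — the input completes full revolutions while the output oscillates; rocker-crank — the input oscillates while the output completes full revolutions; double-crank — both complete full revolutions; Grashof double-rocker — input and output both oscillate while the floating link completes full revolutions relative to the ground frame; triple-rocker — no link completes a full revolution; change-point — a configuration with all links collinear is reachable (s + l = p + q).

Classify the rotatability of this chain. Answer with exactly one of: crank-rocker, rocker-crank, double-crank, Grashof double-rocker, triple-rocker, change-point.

lengths: ground=8, input=10, coupler=2, output=6
sorted: s=2 (shortest), l=10 (longest), p+q=14
s + l = 12 vs p + q = 14
s + l < p + q (Grashof) with shortest = coupler link → Grashof double-rocker

Grashof double-rocker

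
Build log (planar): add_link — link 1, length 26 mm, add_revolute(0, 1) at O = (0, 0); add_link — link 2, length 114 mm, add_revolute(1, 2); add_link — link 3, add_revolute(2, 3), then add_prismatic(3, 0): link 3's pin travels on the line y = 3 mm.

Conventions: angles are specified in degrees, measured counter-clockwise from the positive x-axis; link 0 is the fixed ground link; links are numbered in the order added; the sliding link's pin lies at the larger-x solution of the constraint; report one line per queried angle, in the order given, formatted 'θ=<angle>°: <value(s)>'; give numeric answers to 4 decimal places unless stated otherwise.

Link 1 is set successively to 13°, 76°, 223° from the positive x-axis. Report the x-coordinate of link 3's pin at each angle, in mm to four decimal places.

geometry: r = 26 mm, L = 114 mm, e = 3 mm
θ=13°: crank pin P = (r cos θ, r sin θ) = (25.333622, 5.848727)
θ=13°: h = r sin θ − e = 5.848727 − 3 = 2.848727
θ=13°: x = r cos θ + √(L² − h²) = 25.333622 + 113.964401 = 139.298023
θ=76°: crank pin P = (r cos θ, r sin θ) = (6.289969, 25.227689)
θ=76°: h = r sin θ − e = 25.227689 − 3 = 22.227689
θ=76°: x = r cos θ + √(L² − h²) = 6.289969 + 111.812029 = 118.101998
θ=223°: crank pin P = (r cos θ, r sin θ) = (-19.015196, -17.731957)
θ=223°: h = r sin θ − e = -17.731957 − 3 = -20.731957
θ=223°: x = r cos θ + √(L² − h²) = -19.015196 + 112.099001 = 93.083804

θ=13°: 139.2980
θ=76°: 118.1020
θ=223°: 93.0838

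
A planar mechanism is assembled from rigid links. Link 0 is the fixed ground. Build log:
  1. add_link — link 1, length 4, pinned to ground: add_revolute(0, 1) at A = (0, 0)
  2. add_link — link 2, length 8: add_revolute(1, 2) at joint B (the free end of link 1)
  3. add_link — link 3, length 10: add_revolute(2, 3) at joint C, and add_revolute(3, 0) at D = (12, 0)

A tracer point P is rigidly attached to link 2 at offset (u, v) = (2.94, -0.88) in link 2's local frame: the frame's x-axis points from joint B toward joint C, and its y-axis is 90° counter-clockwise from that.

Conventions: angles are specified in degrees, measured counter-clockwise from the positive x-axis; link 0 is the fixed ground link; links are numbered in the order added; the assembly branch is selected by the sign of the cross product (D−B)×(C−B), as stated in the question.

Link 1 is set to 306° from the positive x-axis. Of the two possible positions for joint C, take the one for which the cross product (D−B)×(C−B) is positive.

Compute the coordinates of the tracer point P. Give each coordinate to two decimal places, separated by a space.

A=(0,0), D=(12.00,0)
B = A + 4.00·(cos306°, sin306°) = (2.3511, -3.2361)
|BD| = 10.1771
circle(B,8.00) ∩ circle(D,10.00): a=3.3198, h=7.2786
  candidates: C₊=(3.1842,4.7204) cross=74.075; C₋=(7.8131,-9.0813) cross=-74.075
  branch + wants cross > 0 → take C=(3.1842,4.7204) (cross=74.075)
ex = (C−B)/|BC| = (0.1041,0.9946); ey = (-0.9946,0.1041)
P = B + 2.94·ex + -0.88·ey = (3.5325,-0.4037)

3.53 -0.40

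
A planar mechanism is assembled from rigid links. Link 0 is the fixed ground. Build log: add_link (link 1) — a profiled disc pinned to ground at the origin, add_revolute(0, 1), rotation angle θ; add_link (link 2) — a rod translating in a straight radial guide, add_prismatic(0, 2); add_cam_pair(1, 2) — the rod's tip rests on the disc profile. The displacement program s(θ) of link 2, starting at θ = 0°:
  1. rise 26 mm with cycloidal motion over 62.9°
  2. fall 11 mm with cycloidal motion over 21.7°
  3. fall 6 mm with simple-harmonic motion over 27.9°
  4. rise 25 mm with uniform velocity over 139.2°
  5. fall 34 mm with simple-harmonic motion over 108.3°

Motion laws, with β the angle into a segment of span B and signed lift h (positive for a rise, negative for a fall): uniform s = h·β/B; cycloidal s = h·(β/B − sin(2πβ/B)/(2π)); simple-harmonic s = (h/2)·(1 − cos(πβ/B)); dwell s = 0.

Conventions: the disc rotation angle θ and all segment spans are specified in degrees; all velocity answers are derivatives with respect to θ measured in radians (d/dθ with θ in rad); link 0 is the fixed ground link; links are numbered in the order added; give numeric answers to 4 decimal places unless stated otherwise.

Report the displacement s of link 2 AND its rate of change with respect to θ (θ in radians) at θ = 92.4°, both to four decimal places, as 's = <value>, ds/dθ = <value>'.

seg 1 [0°–62.9°] cycloidal, h=26: full span → s += 26 → s = 26.0000
seg 2 [62.9°–84.6°] cycloidal, h=-11: full span → s += -11 → s = 15.0000
seg 3 [84.6°–112.5°] simple-harmonic, h=-6: θ=92.4° here. β=7.8, B=27.9. -6/2·(1 − cos(π·0.2796)) = -1.0846 → s = 13.9154
velocity in seg [84.6°–112.5°] (simple-harmonic), θ in radians: β = 7.8° = 0.1361 rad, B = 27.9° = 0.4869 rad; ds/dθ = (πh/(2B)) sin(πβ/B) = (π·(-6)/(2·0.4869)) sin(π·0.2796) = -14.896476 mm/rad

s = 13.9154, ds/dθ = -14.8965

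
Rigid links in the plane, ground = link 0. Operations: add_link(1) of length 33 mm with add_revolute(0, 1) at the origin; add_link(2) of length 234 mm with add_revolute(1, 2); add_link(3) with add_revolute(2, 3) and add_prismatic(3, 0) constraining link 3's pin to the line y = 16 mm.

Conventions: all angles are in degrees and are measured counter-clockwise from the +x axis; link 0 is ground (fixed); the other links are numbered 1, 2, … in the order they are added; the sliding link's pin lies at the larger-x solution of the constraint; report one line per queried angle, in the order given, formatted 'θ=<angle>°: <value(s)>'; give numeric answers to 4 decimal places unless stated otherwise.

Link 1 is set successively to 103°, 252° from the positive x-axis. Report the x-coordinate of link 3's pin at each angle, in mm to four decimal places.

geometry: r = 33 mm, L = 234 mm, e = 16 mm
θ=103°: crank pin P = (r cos θ, r sin θ) = (-7.423385, 32.154212)
θ=103°: h = r sin θ − e = 32.154212 − 16 = 16.154212
θ=103°: x = r cos θ + √(L² − h²) = -7.423385 + 233.441730 = 226.018345
θ=252°: crank pin P = (r cos θ, r sin θ) = (-10.197561, -31.384865)
θ=252°: h = r sin θ − e = -31.384865 − 16 = -47.384865
θ=252°: x = r cos θ + √(L² − h²) = -10.197561 + 229.152077 = 218.954517

θ=103°: 226.0183
θ=252°: 218.9545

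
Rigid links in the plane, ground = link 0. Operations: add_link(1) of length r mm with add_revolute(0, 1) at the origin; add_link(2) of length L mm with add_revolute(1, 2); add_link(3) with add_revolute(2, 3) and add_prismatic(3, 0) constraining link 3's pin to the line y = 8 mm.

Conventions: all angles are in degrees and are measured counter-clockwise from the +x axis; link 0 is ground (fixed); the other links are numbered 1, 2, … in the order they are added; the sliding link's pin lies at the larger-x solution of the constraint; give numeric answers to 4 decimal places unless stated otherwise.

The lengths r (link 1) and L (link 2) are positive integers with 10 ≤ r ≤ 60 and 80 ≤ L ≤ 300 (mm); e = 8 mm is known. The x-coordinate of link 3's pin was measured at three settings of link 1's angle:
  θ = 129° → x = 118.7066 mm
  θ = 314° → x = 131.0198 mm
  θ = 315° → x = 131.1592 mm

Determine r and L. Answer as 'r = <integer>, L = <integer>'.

constraint per measurement: (x − r cos θ)² + (r sin θ − e)² = L²
subtracting the θ₁ and θ₂ equations cancels the r² and L² terms:
r = (x₁² − x₂²) / (2[(x₁cos θ₁ + e sin θ₁) − (x₂cos θ₂ + e sin θ₂)]) = 10.0000 → r = 10
L² = (x₁ − r cos θ₁)² + (r sin θ₁ − e)² = 15625.0032 → L = 125.0000 → L = 125
check at θ₃=315°: x = 131.1592 (printed 131.1592) ✓

r = 10, L = 125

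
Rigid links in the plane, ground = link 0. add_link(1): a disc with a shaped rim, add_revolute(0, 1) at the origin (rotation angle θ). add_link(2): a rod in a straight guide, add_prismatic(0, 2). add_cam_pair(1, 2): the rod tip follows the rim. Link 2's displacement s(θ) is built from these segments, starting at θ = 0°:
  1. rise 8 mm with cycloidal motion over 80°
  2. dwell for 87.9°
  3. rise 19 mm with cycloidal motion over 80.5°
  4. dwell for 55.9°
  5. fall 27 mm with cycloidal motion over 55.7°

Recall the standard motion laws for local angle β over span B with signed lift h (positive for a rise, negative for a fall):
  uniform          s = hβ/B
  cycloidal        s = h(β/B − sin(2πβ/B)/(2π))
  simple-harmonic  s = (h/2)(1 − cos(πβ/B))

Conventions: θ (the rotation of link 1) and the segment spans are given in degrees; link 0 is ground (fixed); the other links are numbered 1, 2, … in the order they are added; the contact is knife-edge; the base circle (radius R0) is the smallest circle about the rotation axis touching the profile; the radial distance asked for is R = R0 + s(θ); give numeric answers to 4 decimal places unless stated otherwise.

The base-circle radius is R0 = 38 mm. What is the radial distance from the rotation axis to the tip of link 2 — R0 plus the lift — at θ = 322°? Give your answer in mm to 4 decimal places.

segment 1 (0° to 80°, cycloidal, h = 8) is passed completely: s = 0.0000 + (8) = 8.0000
segment 2 (80° to 167.9°, dwell): s unchanged at 8.0000
segment 3 (167.9° to 248.4°, cycloidal, h = 19) is passed completely: s = 8.0000 + (19) = 27.0000
segment 4 (248.4° to 304.3°, dwell): s unchanged at 27.0000
θ = 322° falls in segment 5 (304.3° to 360°, cycloidal, h = -27): β = 322 − 304.3 = 17.7°, B = 55.7°; Δs = -27·(0.3178 − sin(2π·0.3178)/(2π)) = -4.6665; s = 27.0000 − 4.6665 = 22.3335
R = R0 + s = 38 + 22.3335 = 60.3335

60.3335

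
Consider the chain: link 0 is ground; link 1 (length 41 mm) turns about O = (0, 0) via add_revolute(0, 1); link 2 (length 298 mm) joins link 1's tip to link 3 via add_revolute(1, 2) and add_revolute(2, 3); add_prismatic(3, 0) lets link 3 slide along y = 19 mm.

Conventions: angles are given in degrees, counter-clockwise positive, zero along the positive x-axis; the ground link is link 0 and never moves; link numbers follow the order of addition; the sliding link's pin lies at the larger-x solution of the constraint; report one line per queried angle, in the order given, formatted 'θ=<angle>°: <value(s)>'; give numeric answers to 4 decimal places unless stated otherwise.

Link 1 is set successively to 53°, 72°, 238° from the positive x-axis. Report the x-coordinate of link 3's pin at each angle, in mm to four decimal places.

geometry: r = 41 mm, L = 298 mm, e = 19 mm
θ=53°: crank pin P = (r cos θ, r sin θ) = (24.674416, 32.744056)
θ=53°: h = r sin θ − e = 32.744056 − 19 = 13.744056
θ=53°: x = r cos θ + √(L² − h²) = 24.674416 + 297.682887 = 322.357302
θ=72°: crank pin P = (r cos θ, r sin θ) = (12.669697, 38.993317)
θ=72°: h = r sin θ − e = 38.993317 − 19 = 19.993317
θ=72°: x = r cos θ + √(L² − h²) = 12.669697 + 297.328551 = 309.998248
θ=238°: crank pin P = (r cos θ, r sin θ) = (-21.726690, -34.769972)
θ=238°: h = r sin θ − e = -34.769972 − 19 = -53.769972
θ=238°: x = r cos θ + √(L² − h²) = -21.726690 + 293.108837 = 271.382147

θ=53°: 322.3573
θ=72°: 309.9982
θ=238°: 271.3821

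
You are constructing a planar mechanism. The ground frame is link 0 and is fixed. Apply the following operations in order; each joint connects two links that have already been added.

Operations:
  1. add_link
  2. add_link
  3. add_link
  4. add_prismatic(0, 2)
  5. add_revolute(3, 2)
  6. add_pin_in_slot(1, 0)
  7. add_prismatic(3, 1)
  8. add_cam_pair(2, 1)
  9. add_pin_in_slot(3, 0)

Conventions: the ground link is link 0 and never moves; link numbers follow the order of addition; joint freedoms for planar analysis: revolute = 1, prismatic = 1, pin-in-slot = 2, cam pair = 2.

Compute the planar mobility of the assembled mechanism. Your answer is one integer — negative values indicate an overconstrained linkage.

link 0 = ground. State L|J1|J2 = 1|0|0
+link1  2|0|0
+link2  3|0|0
+link3  4|0|0
P(0,2) f=1→J1  4|1|0
R(3,2) f=1→J1  4|2|0
PS(1,0) f=2→J2  4|2|1
P(3,1) f=1→J1  4|3|1
C(2,1) f=2→J2  4|3|2
PS(3,0) f=2→J2  4|3|3
M = 3(4−1)−2·3−3 = 9−6−3 = 0

M = 0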